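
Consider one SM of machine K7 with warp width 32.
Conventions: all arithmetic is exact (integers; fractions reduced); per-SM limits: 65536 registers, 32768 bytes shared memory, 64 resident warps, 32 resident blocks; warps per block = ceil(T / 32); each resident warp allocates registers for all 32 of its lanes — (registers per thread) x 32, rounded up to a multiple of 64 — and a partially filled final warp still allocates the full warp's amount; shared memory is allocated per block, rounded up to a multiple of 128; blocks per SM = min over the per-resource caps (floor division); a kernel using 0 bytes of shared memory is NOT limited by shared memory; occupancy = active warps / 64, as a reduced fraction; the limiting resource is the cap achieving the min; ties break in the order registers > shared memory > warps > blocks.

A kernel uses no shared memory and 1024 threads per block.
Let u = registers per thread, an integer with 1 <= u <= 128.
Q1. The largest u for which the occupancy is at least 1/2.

Answer: u = 64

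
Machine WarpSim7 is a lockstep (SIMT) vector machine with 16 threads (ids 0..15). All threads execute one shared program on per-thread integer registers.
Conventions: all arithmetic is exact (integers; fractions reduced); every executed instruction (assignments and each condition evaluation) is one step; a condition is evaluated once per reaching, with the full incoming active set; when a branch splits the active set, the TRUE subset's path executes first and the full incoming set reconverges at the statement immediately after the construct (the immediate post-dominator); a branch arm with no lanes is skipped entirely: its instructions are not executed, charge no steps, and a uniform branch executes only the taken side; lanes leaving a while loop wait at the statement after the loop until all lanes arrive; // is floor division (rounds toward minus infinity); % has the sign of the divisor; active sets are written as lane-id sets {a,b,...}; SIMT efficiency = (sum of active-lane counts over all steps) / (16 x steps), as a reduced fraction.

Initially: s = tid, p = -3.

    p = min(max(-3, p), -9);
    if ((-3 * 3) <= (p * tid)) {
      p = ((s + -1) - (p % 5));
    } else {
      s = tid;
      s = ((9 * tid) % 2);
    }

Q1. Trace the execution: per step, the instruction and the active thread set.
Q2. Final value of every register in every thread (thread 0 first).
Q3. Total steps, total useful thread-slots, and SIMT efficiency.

step 0: p <- min(max(-3, p), -9)     {0,1,2,3,4,5,6,7,8,9,10,11,12,13,14,15}
step 1: eval ((-3 * 3) <= (p * tid)) {0,1,2,3,4,5,6,7,8,9,10,11,12,13,14,15}
step 2: p <- ((s + -1) - (p % 5))    {0,1}
step 3: s <- tid                     {2,3,4,5,6,7,8,9,10,11,12,13,14,15}
step 4: s <- ((9 * tid) % 2)         {2,3,4,5,6,7,8,9,10,11,12,13,14,15}

Answer: 5 steps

s: 0,1,0,1,0,1,0,1,0,1,0,1,0,1,0,1
p: -2,-1,-9,-9,-9,-9,-9,-9,-9,-9,-9,-9,-9,-9,-9,-9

steps = 5; useful = 62; efficiency = 62/80 = 31/40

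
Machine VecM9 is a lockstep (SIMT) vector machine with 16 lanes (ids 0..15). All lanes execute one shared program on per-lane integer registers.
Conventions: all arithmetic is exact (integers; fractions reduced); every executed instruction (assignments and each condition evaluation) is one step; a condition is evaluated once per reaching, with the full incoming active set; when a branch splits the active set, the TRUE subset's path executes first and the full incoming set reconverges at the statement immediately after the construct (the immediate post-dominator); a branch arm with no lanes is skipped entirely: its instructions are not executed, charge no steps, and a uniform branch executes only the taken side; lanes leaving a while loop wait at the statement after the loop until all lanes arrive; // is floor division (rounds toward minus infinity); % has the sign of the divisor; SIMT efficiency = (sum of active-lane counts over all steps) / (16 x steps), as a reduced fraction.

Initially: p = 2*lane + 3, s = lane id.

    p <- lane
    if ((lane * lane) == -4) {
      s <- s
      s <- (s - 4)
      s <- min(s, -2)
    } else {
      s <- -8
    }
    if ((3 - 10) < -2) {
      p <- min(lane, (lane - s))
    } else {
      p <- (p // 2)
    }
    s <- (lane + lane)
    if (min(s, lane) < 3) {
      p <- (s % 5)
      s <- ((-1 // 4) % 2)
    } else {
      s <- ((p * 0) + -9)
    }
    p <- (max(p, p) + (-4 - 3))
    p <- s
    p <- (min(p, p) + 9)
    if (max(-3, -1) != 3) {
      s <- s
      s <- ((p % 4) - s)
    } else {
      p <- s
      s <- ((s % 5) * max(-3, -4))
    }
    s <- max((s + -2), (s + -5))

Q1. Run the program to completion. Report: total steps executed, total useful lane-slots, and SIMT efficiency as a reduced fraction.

Answer: 17 steps, 243 useful, 243/272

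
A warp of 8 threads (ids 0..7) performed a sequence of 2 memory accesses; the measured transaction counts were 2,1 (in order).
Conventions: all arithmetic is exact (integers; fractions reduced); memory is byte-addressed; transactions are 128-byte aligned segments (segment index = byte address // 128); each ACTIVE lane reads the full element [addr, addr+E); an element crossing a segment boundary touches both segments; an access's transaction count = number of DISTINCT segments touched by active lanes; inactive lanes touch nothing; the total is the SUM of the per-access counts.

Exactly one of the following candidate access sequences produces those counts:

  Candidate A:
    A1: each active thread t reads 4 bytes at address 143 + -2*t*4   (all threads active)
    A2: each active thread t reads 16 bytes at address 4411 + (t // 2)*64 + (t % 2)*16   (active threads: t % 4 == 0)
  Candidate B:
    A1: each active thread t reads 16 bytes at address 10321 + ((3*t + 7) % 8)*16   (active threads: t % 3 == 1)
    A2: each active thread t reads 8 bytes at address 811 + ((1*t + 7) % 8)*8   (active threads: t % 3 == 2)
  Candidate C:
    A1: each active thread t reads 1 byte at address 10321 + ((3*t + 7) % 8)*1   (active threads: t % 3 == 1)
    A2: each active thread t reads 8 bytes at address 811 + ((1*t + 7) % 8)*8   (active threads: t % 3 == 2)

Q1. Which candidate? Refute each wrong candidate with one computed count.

A: A2 gives 2 transactions, not 1
C: A1 gives 1 transaction, not 2
B: all counts match (2,1)

Answer: B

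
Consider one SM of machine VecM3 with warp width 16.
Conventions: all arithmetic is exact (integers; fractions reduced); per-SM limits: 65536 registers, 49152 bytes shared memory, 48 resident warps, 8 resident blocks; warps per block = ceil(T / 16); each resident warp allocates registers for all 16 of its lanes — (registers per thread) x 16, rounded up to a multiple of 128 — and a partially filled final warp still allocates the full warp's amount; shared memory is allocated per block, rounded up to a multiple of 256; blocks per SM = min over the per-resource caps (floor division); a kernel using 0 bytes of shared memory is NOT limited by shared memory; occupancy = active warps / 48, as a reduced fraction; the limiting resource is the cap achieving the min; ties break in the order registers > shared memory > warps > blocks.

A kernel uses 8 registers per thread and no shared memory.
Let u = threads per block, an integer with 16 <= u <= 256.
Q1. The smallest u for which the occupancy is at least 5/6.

Answer: u = 65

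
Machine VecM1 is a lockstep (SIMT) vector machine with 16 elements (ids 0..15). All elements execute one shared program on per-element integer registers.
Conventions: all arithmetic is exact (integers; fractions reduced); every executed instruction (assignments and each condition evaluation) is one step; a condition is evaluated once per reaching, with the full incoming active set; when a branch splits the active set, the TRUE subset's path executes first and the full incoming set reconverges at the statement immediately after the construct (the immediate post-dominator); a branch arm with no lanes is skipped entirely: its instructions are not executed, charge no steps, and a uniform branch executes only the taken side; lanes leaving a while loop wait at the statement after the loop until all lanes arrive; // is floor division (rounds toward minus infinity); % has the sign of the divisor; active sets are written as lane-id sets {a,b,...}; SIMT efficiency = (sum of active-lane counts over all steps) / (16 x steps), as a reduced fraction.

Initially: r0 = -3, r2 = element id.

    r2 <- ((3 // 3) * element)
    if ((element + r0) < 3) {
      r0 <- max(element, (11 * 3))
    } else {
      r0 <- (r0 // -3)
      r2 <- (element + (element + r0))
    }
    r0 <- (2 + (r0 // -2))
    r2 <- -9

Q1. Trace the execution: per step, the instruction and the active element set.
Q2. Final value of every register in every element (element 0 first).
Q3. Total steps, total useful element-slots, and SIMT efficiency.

step 0: r2 <- ((3 // 3) * element)   {0,1,2,3,4,5,6,7,8,9,10,11,12,13,14,15}
step 1: eval ((element + r0) < 3)    {0,1,2,3,4,5,6,7,8,9,10,11,12,13,14,15}
step 2: r0 <- max(element, (11 * 3)) {0,1,2,3,4,5}
step 3: r0 <- (r0 // -3)             {6,7,8,9,10,11,12,13,14,15}
step 4: r2 <- (element + (element + r0)) {6,7,8,9,10,11,12,13,14,15}
step 5: r0 <- (2 + (r0 // -2))       {0,1,2,3,4,5,6,7,8,9,10,11,12,13,14,15}
step 6: r2 <- -9                     {0,1,2,3,4,5,6,7,8,9,10,11,12,13,14,15}

Answer: 7 steps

r0: -15,-15,-15,-15,-15,-15,1,1,1,1,1,1,1,1,1,1
r2: -9,-9,-9,-9,-9,-9,-9,-9,-9,-9,-9,-9,-9,-9,-9,-9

steps = 7; useful = 90; efficiency = 90/112 = 45/56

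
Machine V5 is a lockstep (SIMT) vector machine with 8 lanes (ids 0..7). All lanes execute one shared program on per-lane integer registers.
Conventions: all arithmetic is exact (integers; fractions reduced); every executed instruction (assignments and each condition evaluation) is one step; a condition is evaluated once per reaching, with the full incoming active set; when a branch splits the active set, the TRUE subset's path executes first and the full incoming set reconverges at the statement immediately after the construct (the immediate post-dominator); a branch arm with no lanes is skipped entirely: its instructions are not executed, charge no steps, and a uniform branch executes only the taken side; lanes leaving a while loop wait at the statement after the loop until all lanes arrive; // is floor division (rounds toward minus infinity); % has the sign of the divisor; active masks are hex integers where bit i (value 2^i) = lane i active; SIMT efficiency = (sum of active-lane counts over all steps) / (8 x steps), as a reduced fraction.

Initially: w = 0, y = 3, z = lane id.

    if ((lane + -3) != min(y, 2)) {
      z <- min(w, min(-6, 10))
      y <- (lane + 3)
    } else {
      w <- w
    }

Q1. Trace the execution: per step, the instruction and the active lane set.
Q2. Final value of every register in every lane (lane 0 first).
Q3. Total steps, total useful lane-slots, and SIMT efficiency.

step 0: eval ((lane + -3) != min(y, 2)) 0xff
step 1: z <- min(w, min(-6, 10))     0xdf
step 2: y <- (lane + 3)              0xdf
step 3: w <- w                       0x20

Answer: 4 steps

w: 0,0,0,0,0,0,0,0
y: 3,4,5,6,7,3,9,10
z: -6,-6,-6,-6,-6,5,-6,-6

steps = 4; useful = 23; efficiency = 23/32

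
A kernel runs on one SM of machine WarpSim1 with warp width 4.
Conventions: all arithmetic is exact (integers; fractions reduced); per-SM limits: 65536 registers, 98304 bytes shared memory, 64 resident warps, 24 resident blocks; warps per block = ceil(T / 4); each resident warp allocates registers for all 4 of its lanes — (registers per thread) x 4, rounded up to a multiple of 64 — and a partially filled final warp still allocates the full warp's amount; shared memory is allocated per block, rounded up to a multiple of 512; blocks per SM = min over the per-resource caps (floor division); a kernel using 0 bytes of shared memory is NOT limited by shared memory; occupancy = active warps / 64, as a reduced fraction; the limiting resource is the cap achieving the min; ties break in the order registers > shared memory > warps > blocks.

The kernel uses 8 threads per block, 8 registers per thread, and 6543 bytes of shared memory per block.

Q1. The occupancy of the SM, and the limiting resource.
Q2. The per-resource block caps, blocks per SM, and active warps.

Answer: occupancy 7/16, limited by shared memory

registers: 512 blocks
shared memory: 14 blocks
warps: 32 blocks
blocks: 24 blocks

Answer: 14 blocks, 28 active warps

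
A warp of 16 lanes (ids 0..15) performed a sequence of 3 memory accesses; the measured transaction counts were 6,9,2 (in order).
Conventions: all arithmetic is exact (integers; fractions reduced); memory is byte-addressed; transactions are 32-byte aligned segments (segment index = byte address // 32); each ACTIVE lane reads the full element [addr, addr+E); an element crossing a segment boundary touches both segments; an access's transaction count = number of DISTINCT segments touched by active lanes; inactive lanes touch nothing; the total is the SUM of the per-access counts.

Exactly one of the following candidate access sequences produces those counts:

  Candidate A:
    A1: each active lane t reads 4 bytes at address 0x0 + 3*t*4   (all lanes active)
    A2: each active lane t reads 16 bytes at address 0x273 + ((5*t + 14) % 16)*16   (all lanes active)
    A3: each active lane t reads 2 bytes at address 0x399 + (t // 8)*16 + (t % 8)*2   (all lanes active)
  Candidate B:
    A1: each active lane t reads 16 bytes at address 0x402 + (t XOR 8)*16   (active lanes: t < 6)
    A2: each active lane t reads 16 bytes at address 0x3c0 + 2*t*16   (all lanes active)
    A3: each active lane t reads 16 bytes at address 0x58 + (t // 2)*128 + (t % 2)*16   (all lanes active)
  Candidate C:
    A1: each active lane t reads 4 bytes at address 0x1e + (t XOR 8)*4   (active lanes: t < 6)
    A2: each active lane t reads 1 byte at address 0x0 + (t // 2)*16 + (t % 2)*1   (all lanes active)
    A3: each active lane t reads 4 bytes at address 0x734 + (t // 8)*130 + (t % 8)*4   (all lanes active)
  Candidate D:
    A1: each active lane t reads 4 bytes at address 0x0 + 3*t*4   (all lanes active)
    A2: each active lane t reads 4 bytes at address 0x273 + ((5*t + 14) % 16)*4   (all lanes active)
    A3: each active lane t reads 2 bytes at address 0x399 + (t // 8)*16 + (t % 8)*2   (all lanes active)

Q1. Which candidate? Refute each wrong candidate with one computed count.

B: A1 gives 4 transactions, not 6
C: A1 gives 2 transactions, not 6
D: A2 gives 3 transactions, not 9
A: all counts match (6,9,2)

Answer: A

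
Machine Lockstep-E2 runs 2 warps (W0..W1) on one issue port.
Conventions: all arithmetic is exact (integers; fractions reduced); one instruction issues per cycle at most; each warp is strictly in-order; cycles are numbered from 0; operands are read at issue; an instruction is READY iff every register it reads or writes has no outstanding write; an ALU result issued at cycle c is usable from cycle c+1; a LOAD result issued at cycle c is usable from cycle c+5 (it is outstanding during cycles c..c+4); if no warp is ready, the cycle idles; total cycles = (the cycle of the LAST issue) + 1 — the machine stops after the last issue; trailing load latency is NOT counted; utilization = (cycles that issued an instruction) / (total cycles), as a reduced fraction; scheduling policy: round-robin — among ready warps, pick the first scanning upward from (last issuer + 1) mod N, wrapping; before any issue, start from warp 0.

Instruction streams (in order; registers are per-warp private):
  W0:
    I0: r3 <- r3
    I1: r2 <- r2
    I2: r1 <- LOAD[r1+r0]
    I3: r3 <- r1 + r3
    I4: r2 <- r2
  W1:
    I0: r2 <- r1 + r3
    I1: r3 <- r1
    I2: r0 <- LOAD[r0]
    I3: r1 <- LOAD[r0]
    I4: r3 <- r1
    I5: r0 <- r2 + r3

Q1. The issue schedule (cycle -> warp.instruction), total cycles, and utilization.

cycle 0: W0.I0
cycle 1: W1.I0
cycle 2: W0.I1
cycle 3: W1.I1
cycle 4: W0.I2
cycle 5: W1.I2
cycle 6: idle
cycle 7: idle
cycle 8: idle
cycle 9: W0.I3
cycle 10: W1.I3
cycle 11: W0.I4
cycle 12: idle
cycle 13: idle
cycle 14: idle
cycle 15: W1.I4
cycle 16: W1.I5

Answer: 17 cycles, utilization 11/17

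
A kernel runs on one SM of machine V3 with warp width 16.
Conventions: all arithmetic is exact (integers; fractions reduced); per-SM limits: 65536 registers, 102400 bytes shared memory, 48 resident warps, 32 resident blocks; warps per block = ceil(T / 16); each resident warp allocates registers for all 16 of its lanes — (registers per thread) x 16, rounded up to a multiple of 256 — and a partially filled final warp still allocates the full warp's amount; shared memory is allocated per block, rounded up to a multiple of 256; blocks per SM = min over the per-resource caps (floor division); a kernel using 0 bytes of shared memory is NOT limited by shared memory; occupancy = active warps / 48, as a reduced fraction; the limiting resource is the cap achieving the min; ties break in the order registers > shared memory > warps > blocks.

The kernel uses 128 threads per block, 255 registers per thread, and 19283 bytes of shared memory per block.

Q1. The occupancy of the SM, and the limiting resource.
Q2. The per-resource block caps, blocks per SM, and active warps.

Answer: occupancy 1/3, limited by registers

registers: 2 blocks
shared memory: 5 blocks
warps: 6 blocks
blocks: 32 blocks

Answer: 2 blocks, 16 active warps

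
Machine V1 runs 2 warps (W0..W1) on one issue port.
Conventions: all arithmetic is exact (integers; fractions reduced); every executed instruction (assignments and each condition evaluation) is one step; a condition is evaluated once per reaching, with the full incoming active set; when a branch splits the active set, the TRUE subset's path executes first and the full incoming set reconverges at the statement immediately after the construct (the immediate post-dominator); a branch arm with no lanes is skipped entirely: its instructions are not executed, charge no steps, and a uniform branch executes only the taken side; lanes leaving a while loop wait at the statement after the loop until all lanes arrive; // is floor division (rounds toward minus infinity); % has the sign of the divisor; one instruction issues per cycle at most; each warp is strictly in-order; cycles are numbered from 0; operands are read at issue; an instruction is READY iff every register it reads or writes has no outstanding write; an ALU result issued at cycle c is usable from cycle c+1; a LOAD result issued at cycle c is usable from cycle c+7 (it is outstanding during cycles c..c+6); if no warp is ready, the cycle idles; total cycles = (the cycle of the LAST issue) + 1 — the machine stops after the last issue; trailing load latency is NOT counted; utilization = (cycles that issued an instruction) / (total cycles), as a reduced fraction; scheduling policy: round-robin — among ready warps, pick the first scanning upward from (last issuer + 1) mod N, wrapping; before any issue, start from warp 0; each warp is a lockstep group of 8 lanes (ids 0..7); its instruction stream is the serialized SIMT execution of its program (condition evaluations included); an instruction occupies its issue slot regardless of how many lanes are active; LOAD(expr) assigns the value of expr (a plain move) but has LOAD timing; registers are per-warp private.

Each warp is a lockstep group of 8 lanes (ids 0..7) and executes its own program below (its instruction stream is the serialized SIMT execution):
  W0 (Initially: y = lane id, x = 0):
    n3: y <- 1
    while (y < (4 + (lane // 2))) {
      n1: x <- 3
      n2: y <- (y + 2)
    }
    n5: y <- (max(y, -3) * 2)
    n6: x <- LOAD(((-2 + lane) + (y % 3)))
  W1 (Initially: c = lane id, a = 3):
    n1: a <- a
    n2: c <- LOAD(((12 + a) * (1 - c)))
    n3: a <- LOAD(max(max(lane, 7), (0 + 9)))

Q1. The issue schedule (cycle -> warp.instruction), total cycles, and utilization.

cycle 0: W0.I0
cycle 1: W1.I0
cycle 2: W0.I1
cycle 3: W1.I1
cycle 4: W0.I2
cycle 5: W1.I2
cycle 6: W0.I3
cycle 7: W0.I4
cycle 8: W0.I5
cycle 9: W0.I6
cycle 10: W0.I7
cycle 11: W0.I8
cycle 12: W0.I9
cycle 13: W0.I10
cycle 14: W0.I11
cycle 15: W0.I12

Answer: 16 cycles, utilization 1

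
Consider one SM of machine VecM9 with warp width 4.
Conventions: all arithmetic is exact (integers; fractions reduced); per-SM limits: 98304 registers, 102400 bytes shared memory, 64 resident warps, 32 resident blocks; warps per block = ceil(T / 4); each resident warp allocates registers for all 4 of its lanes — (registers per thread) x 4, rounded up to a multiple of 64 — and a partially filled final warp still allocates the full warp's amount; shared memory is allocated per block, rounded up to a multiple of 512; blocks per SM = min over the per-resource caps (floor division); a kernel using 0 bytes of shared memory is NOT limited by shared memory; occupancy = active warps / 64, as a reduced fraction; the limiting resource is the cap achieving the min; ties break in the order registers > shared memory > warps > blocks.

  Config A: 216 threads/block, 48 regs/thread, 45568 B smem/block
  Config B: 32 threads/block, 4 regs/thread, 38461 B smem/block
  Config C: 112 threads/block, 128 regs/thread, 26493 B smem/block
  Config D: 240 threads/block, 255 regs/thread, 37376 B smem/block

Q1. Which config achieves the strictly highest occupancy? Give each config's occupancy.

occupancies: A 27/32, B 1/4, C 7/8, D 15/16

Answer: D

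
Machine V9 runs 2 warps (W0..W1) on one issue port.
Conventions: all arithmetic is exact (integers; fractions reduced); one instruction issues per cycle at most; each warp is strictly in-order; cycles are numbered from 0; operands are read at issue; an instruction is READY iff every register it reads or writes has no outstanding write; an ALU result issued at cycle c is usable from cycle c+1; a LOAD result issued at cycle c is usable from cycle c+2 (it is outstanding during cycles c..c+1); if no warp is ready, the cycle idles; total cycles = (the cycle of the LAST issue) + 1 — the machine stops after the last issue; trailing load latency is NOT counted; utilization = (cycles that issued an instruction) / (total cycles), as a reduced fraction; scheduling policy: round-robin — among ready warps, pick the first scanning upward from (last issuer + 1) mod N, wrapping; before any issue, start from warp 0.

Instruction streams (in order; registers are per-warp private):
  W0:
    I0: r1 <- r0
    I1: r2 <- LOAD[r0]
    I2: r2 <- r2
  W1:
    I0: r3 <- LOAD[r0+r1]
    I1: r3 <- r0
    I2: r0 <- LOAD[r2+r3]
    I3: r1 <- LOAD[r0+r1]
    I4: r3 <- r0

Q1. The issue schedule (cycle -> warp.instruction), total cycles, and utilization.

cycle 0: W0.I0
cycle 1: W1.I0
cycle 2: W0.I1
cycle 3: W1.I1
cycle 4: W0.I2
cycle 5: W1.I2
cycle 6: idle
cycle 7: W1.I3
cycle 8: W1.I4

Answer: 9 cycles, utilization 8/9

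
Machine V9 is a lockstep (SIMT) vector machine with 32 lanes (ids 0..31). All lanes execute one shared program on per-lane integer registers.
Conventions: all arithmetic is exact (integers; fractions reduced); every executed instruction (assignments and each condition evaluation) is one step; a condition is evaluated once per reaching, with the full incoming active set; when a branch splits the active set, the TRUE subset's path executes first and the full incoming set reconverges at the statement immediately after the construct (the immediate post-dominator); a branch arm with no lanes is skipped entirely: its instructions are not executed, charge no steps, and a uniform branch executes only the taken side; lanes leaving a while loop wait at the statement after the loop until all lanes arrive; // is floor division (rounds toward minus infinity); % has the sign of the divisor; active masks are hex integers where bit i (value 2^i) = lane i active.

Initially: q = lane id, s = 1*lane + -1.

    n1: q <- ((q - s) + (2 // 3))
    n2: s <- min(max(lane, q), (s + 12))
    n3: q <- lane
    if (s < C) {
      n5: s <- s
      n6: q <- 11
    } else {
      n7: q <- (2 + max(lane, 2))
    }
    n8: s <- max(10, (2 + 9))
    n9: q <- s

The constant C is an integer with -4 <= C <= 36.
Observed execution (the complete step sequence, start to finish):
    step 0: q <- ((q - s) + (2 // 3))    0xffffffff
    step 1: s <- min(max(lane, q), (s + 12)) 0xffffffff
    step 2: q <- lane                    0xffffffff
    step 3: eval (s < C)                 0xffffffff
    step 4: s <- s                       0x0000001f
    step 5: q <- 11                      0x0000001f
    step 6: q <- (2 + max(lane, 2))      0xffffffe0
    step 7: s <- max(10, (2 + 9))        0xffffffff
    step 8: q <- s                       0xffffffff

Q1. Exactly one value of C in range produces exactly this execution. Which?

Answer: C = 5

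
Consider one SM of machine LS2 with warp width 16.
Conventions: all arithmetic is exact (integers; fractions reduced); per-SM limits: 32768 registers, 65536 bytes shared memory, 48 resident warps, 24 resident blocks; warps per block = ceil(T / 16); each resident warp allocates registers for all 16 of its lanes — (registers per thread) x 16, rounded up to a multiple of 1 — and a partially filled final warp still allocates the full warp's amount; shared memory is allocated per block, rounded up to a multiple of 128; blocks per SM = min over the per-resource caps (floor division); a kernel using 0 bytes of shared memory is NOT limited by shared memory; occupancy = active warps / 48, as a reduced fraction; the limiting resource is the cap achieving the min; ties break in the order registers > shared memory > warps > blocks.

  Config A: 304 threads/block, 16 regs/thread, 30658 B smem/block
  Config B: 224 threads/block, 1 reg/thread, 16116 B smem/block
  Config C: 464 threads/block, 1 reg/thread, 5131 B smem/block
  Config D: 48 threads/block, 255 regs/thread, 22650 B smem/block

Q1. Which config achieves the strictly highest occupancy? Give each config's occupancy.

occupancies: A 19/24, B 7/8, C 29/48, D 1/8

Answer: B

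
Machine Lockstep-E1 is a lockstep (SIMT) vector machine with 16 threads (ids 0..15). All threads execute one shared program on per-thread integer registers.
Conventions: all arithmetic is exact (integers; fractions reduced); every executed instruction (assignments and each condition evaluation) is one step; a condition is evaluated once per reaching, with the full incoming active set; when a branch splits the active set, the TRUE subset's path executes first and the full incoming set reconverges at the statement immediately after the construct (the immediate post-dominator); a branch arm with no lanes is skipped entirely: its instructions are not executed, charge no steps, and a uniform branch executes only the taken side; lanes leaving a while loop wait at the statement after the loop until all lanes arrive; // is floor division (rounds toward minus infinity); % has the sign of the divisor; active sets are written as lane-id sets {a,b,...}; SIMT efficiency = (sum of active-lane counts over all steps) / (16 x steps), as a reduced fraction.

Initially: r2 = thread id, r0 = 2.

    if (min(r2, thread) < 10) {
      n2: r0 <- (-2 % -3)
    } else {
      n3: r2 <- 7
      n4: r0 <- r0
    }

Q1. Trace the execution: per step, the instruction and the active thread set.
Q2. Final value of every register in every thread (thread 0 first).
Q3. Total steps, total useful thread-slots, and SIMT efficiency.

step 0: eval (min(r2, thread) < 10)  {0,1,2,3,4,5,6,7,8,9,10,11,12,13,14,15}
step 1: r0 <- (-2 % -3)              {0,1,2,3,4,5,6,7,8,9}
step 2: r2 <- 7                      {10,11,12,13,14,15}
step 3: r0 <- r0                     {10,11,12,13,14,15}

Answer: 4 steps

r2: 0,1,2,3,4,5,6,7,8,9,7,7,7,7,7,7
r0: -2,-2,-2,-2,-2,-2,-2,-2,-2,-2,2,2,2,2,2,2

steps = 4; useful = 38; efficiency = 38/64 = 19/32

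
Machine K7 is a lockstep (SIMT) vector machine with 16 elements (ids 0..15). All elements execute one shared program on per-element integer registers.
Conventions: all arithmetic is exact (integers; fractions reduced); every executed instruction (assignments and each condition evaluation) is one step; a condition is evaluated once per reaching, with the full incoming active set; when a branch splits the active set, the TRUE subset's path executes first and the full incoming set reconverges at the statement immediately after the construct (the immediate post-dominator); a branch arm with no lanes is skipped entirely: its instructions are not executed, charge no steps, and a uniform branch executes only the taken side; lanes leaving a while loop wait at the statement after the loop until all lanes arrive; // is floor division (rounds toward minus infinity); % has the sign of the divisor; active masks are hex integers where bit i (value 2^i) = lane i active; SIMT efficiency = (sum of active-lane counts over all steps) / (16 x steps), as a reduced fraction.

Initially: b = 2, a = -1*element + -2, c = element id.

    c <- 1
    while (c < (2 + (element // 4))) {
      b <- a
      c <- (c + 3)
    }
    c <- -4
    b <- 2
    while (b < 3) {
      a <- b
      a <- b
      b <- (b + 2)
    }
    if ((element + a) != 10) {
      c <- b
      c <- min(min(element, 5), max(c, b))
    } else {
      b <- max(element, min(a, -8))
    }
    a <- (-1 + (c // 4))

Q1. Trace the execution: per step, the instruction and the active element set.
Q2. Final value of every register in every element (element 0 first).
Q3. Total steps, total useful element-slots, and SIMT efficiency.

step 0: c <- 1                       0xffff
step 1: eval (c < (2 + (element // 4))) 0xffff
step 2: b <- a                       0xffff
step 3: c <- (c + 3)                 0xffff
step 4: eval (c < (2 + (element // 4))) 0xffff
step 5: b <- a                       0xf000
step 6: c <- (c + 3)                 0xf000
step 7: eval (c < (2 + (element // 4))) 0xf000
step 8: c <- -4                      0xffff
step 9: b <- 2                       0xffff
step 10: eval (b < 3)                 0xffff
step 11: a <- b                       0xffff
step 12: a <- b                       0xffff
step 13: b <- (b + 2)                 0xffff
step 14: eval (b < 3)                 0xffff
step 15: eval ((element + a) != 10)   0xffff
step 16: c <- b                       0xfeff
step 17: c <- min(min(element, 5), max(c, b)) 0xfeff
step 18: b <- max(element, min(a, -8)) 0x0100
step 19: a <- (-1 + (c // 4))         0xffff

Answer: 20 steps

b: 4,4,4,4,4,4,4,4,8,4,4,4,4,4,4,4
a: -1,-1,-1,-1,0,0,0,0,-2,0,0,0,0,0,0,0
c: 0,1,2,3,4,4,4,4,-4,4,4,4,4,4,4,4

steps = 20; useful = 267; efficiency = 267/320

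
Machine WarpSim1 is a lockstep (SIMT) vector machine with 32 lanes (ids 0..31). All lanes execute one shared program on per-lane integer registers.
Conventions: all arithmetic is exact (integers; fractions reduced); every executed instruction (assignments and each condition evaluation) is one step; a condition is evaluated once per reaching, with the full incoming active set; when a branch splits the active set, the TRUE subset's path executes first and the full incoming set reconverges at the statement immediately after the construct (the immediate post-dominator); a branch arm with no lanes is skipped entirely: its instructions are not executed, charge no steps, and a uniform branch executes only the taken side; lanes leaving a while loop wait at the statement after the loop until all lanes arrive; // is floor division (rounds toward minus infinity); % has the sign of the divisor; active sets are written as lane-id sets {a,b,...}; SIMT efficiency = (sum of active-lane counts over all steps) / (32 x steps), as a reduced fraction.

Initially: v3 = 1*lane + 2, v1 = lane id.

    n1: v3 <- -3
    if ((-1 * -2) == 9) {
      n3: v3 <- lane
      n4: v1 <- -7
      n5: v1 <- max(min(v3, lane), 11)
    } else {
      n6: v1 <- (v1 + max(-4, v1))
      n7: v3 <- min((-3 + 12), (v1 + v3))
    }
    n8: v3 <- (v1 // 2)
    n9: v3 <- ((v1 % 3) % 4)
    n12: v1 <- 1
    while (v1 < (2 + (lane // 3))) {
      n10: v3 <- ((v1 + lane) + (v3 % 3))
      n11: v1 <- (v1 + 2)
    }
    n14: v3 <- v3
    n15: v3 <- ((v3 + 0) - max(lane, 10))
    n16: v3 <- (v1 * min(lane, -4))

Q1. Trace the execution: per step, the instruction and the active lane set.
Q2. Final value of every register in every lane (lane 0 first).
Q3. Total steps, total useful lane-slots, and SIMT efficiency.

step 0: v3 <- -3                     {0,1,2,3,4,5,6,7,8,9,10,11,12,13,14,15,16,17,18,19,20,21,22,23,24,25,26,27,28,29,30,31}
step 1: eval ((-1 * -2) == 9)        {0,1,2,3,4,5,6,7,8,9,10,11,12,13,14,15,16,17,18,19,20,21,22,23,24,25,26,27,28,29,30,31}
step 2: v1 <- (v1 + max(-4, v1))     {0,1,2,3,4,5,6,7,8,9,10,11,12,13,14,15,16,17,18,19,20,21,22,23,24,25,26,27,28,29,30,31}
step 3: v3 <- min((-3 + 12), (v1 + v3)) {0,1,2,3,4,5,6,7,8,9,10,11,12,13,14,15,16,17,18,19,20,21,22,23,24,25,26,27,28,29,30,31}
step 4: v3 <- (v1 // 2)              {0,1,2,3,4,5,6,7,8,9,10,11,12,13,14,15,16,17,18,19,20,21,22,23,24,25,26,27,28,29,30,31}
step 5: v3 <- ((v1 % 3) % 4)         {0,1,2,3,4,5,6,7,8,9,10,11,12,13,14,15,16,17,18,19,20,21,22,23,24,25,26,27,28,29,30,31}
step 6: v1 <- 1                      {0,1,2,3,4,5,6,7,8,9,10,11,12,13,14,15,16,17,18,19,20,21,22,23,24,25,26,27,28,29,30,31}
step 7: eval (v1 < (2 + (lane // 3))) {0,1,2,3,4,5,6,7,8,9,10,11,12,13,14,15,16,17,18,19,20,21,22,23,24,25,26,27,28,29,30,31}
step 8: v3 <- ((v1 + lane) + (v3 % 3)) {0,1,2,3,4,5,6,7,8,9,10,11,12,13,14,15,16,17,18,19,20,21,22,23,24,25,26,27,28,29,30,31}
step 9: v1 <- (v1 + 2)               {0,1,2,3,4,5,6,7,8,9,10,11,12,13,14,15,16,17,18,19,20,21,22,23,24,25,26,27,28,29,30,31}
step 10: eval (v1 < (2 + (lane // 3))) {0,1,2,3,4,5,6,7,8,9,10,11,12,13,14,15,16,17,18,19,20,21,22,23,24,25,26,27,28,29,30,31}
step 11: v3 <- ((v1 + lane) + (v3 % 3)) {6,7,8,9,10,11,12,13,14,15,16,17,18,19,20,21,22,23,24,25,26,27,28,29,30,31}
step 12: v1 <- (v1 + 2)               {6,7,8,9,10,11,12,13,14,15,16,17,18,19,20,21,22,23,24,25,26,27,28,29,30,31}
step 13: eval (v1 < (2 + (lane // 3))) {6,7,8,9,10,11,12,13,14,15,16,17,18,19,20,21,22,23,24,25,26,27,28,29,30,31}
step 14: v3 <- ((v1 + lane) + (v3 % 3)) {12,13,14,15,16,17,18,19,20,21,22,23,24,25,26,27,28,29,30,31}
step 15: v1 <- (v1 + 2)               {12,13,14,15,16,17,18,19,20,21,22,23,24,25,26,27,28,29,30,31}
step 16: eval (v1 < (2 + (lane // 3))) {12,13,14,15,16,17,18,19,20,21,22,23,24,25,26,27,28,29,30,31}
step 17: v3 <- ((v1 + lane) + (v3 % 3)) {18,19,20,21,22,23,24,25,26,27,28,29,30,31}
step 18: v1 <- (v1 + 2)               {18,19,20,21,22,23,24,25,26,27,28,29,30,31}
step 19: eval (v1 < (2 + (lane // 3))) {18,19,20,21,22,23,24,25,26,27,28,29,30,31}
step 20: v3 <- ((v1 + lane) + (v3 % 3)) {24,25,26,27,28,29,30,31}
step 21: v1 <- (v1 + 2)               {24,25,26,27,28,29,30,31}
step 22: eval (v1 < (2 + (lane // 3))) {24,25,26,27,28,29,30,31}
step 23: v3 <- ((v1 + lane) + (v3 % 3)) {30,31}
step 24: v1 <- (v1 + 2)               {30,31}
step 25: eval (v1 < (2 + (lane // 3))) {30,31}
step 26: v3 <- v3                     {0,1,2,3,4,5,6,7,8,9,10,11,12,13,14,15,16,17,18,19,20,21,22,23,24,25,26,27,28,29,30,31}
step 27: v3 <- ((v3 + 0) - max(lane, 10)) {0,1,2,3,4,5,6,7,8,9,10,11,12,13,14,15,16,17,18,19,20,21,22,23,24,25,26,27,28,29,30,31}
step 28: v3 <- (v1 * min(lane, -4))   {0,1,2,3,4,5,6,7,8,9,10,11,12,13,14,15,16,17,18,19,20,21,22,23,24,25,26,27,28,29,30,31}

Answer: 29 steps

v3: -12,-12,-12,-12,-12,-12,-20,-20,-20,-20,-20,-20,-28,-28,-28,-28,-28,-28,-36,-36,-36,-36,-36,-36,-44,-44,-44,-44,-44,-44,-52,-52
v1: 3,3,3,3,3,3,5,5,5,5,5,5,7,7,7,7,7,7,9,9,9,9,9,9,11,11,11,11,11,11,13,13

steps = 29; useful = 658; efficiency = 658/928 = 329/464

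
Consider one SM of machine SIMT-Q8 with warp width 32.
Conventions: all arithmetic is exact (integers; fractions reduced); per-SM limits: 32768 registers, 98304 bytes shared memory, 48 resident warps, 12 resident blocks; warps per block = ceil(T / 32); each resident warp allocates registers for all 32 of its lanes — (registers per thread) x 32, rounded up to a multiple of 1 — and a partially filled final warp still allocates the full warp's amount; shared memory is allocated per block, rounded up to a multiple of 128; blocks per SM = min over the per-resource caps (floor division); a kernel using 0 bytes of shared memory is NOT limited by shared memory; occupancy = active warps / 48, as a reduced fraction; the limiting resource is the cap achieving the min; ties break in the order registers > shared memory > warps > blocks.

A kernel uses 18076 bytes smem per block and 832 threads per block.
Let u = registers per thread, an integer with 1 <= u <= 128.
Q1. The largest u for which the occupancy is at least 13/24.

Answer: u = 39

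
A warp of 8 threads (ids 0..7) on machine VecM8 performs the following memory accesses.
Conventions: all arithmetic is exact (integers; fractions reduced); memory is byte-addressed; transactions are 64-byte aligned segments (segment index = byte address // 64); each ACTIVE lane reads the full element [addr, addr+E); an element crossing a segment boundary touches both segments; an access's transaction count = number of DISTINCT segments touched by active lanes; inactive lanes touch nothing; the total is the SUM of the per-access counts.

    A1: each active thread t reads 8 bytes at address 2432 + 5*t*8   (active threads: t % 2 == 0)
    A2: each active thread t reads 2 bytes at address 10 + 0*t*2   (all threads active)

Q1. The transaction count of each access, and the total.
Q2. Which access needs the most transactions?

A1: 4 transactions
A2: 1 transaction

Answer: 4,1; total 5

Answer: A1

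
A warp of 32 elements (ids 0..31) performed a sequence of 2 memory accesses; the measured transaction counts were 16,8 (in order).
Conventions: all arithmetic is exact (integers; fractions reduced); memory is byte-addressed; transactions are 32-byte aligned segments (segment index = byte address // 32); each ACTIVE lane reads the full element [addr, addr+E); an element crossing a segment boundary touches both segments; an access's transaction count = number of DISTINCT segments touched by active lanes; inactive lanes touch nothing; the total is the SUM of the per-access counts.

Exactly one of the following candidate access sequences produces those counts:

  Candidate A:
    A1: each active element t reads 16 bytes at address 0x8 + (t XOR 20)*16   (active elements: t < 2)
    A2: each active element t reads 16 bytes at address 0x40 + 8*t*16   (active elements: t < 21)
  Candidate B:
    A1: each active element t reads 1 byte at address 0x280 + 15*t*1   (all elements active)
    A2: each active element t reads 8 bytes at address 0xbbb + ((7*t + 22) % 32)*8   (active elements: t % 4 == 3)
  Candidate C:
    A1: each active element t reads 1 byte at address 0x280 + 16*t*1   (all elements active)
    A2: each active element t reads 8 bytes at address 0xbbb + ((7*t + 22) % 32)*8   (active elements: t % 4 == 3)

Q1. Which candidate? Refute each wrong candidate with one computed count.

A: A1 gives 2 transactions, not 16
B: A1 gives 15 transactions, not 16
C: all counts match (16,8)

Answer: C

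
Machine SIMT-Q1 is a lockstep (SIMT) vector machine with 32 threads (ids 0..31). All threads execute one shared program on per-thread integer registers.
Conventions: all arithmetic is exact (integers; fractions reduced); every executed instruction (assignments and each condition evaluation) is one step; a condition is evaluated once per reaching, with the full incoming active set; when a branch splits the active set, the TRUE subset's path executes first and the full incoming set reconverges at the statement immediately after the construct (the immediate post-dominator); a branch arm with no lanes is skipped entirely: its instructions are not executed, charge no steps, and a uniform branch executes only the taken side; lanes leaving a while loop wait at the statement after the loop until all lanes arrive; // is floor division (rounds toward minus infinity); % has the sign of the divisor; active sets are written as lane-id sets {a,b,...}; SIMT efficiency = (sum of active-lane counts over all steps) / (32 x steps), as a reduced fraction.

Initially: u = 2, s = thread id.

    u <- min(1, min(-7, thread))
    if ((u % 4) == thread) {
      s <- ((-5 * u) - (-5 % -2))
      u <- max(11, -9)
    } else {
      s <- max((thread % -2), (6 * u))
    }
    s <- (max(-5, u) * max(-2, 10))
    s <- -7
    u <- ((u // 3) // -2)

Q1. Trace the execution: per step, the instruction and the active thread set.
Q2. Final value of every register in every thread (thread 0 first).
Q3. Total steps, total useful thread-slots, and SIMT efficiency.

step 0: u <- min(1, min(-7, thread)) {0,1,2,3,4,5,6,7,8,9,10,11,12,13,14,15,16,17,18,19,20,21,22,23,24,25,26,27,28,29,30,31}
step 1: eval ((u % 4) == thread)     {0,1,2,3,4,5,6,7,8,9,10,11,12,13,14,15,16,17,18,19,20,21,22,23,24,25,26,27,28,29,30,31}
step 2: s <- ((-5 * u) - (-5 % -2))  {1}
step 3: u <- max(11, -9)             {1}
step 4: s <- max((thread % -2), (6 * u)) {0,2,3,4,5,6,7,8,9,10,11,12,13,14,15,16,17,18,19,20,21,22,23,24,25,26,27,28,29,30,31}
step 5: s <- (max(-5, u) * max(-2, 10)) {0,1,2,3,4,5,6,7,8,9,10,11,12,13,14,15,16,17,18,19,20,21,22,23,24,25,26,27,28,29,30,31}
step 6: s <- -7                      {0,1,2,3,4,5,6,7,8,9,10,11,12,13,14,15,16,17,18,19,20,21,22,23,24,25,26,27,28,29,30,31}
step 7: u <- ((u // 3) // -2)        {0,1,2,3,4,5,6,7,8,9,10,11,12,13,14,15,16,17,18,19,20,21,22,23,24,25,26,27,28,29,30,31}

Answer: 8 steps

u: 1,-2,1,1,1,1,1,1,1,1,1,1,1,1,1,1,1,1,1,1,1,1,1,1,1,1,1,1,1,1,1,1
s: -7,-7,-7,-7,-7,-7,-7,-7,-7,-7,-7,-7,-7,-7,-7,-7,-7,-7,-7,-7,-7,-7,-7,-7,-7,-7,-7,-7,-7,-7,-7,-7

steps = 8; useful = 193; efficiency = 193/256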